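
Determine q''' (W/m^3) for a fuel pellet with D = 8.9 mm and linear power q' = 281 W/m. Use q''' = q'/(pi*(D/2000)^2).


r = D / 2 / 1000 = 8.9 / 2 / 1000 = 0.00445 m
q''' = q' / (pi * r^2)
q''' = 281 / (pi * 0.00445^2)
q''' = 4.5169e+06 W/m^3

4.5169e+06


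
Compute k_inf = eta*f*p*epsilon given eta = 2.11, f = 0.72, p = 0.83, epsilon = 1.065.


k_inf = eta * f * p * epsilon
k_inf = 2.11 * 0.72 * 0.83 * 1.065
k_inf = 1.3429

1.3429


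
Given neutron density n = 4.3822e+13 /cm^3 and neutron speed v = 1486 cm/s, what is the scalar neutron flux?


phi = n * v
phi = 4.3822e+13 * 1486
phi = 6.5119e+16 /cm^2/s

6.5119e+16


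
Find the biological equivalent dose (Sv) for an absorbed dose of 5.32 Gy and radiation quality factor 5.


H = D * Q
H = 5.32 * 5
H = 26.600 Sv

26.600


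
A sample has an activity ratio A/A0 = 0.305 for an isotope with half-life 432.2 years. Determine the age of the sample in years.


lambda = ln(2) / t_half = ln(2) / 432.2 = 0.001603765 /yr
t = -ln(A/A0) / lambda
t = -ln(0.305) / 0.001603765
t = 740.41 yr

740.41


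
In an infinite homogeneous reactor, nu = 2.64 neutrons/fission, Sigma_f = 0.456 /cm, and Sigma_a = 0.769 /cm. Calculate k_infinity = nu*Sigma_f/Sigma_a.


k_inf = nu * Sigma_f / Sigma_a
k_inf = 2.64 * 0.456 / 0.769
k_inf = 1.5655

1.5655


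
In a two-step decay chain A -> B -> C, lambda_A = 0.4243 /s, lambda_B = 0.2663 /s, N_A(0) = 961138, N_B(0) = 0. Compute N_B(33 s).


N_B(t) = lambda_A * N_A0 / (lambda_B - lambda_A) * [exp(-lambda_A*t) - exp(-lambda_B*t)]
exp(-0.4243*33) = 8.299503e-07; exp(-0.2663*33) = 1.525680e-04
N_B = 0.4243 * 961138 / (0.2663 - 0.4243) * (8.299503e-07 - 1.525680e-04)
N_B = 391.65

391.65


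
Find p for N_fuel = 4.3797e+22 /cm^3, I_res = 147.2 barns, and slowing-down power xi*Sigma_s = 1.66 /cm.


p = exp(-N * I * 1e-24 / (xi*Sigma_s))
p = exp(-4.3797e+22 * 147.2 * 1e-24 / 1.66)
p = 0.020575

0.020575


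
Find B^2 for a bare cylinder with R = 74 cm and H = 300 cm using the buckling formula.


B^2 = (2.405/R)^2 + (pi/H)^2
B^2 = (2.405/74)^2 + (pi/300)^2
B^2 = 0.0011659 /cm^2

0.0011659


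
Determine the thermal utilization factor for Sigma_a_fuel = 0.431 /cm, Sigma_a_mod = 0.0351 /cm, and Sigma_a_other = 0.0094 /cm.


f = Sigma_a_fuel / (Sigma_a_fuel + Sigma_a_mod + Sigma_a_other)
f = 0.431 / (0.431 + 0.0351 + 0.0094)
f = 0.90641

0.90641


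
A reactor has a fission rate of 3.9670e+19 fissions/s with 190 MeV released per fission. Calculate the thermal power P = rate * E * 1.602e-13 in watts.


P = fission_rate * E_MeV * 1.602e-13
P = 3.9670e+19 * 190 * 1.602e-13
P = 1.2075e+09 W

1.2075e+09


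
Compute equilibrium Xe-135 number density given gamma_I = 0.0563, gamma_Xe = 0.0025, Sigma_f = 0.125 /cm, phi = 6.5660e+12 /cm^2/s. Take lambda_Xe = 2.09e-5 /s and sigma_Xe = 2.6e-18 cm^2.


Xe_eq = (gamma_I + gamma_Xe) * Sigma_f * phi / (lambda_Xe + sigma_Xe * phi)
Numerator = (0.0563 + 0.0025) * 0.125 * 6.5660e+12 = 4.826010e+10
Denominator = 2.09e-5 + 2.6e-18 * 6.5660e+12 = 3.797160e-05
Xe_eq = 4.826010e+10 / 3.797160e-05 = 1.2710e+15 /cm^3

1.2710e+15


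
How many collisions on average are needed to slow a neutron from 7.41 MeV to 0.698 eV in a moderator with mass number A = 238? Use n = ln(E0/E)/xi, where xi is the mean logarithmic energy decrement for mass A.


xi = 1 + (A-1)^2/(2A)*ln((A-1)/(A+1)) = 0.008379872 (for A = 238)
n = ln(E0/E) / xi
n = ln(7.41e6 / 0.698) / 0.008379872
n = ln(1.061605e+07) / 0.008379872 = 1930.6

1930.6


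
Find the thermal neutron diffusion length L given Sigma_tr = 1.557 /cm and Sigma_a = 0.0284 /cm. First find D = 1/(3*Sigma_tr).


D = 1 / (3 * Sigma_tr) = 1 / (3 * 1.557) = 0.2140869 cm
L = sqrt(D / Sigma_a)
L = sqrt(0.2140869 / 0.0284)
L = 2.7456 cm

2.7456


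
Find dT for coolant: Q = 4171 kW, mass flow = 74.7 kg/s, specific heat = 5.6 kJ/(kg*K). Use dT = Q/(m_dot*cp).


dT = Q / (m_dot * cp)
dT = 4171 / (74.7 * 5.6)
dT = 9.9708 C

9.9708


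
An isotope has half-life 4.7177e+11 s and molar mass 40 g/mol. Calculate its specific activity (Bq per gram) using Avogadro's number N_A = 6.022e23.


lambda = ln(2) / t_half = ln(2) / 4.7177e+11 = 1.469248e-12 /s
SA = lambda * N_A / M
SA = 1.469248e-12 * 6.022e23 / 40
SA = 2.2120e+10 Bq/g

2.2120e+10


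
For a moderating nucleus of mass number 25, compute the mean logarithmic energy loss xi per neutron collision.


xi = 1 + (A-1)^2/(2A) * ln((A-1)/(A+1))
xi = 1 + (25-1)^2/(2*25) * ln((25-1)/(25 +1))
xi = 0.077908

0.077908


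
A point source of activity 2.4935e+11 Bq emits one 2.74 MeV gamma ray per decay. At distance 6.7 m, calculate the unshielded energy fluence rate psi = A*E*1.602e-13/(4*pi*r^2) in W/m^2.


psi = A * E * 1.602e-13 / (4*pi*r^2)
psi = 2.4935e+11 * 2.74 * 1.602e-13 / (4*pi*6.7^2)
psi = 1.9403e-04 W/m^2

1.9403e-04


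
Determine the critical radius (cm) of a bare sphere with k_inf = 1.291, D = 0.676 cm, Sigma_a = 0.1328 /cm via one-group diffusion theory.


L^2 = D / Sigma_a = 0.676 / 0.1328 = 5.090361 cm^2
B_m^2 = (k_inf - 1) / L^2 = (1.291 - 1) / 5.090361 = 0.05716687 /cm^2
For a bare sphere: B_g = pi/R, so R_c = pi / sqrt(B_m^2)
R_c = pi / sqrt(0.05716687) = 13.139 cm

13.139


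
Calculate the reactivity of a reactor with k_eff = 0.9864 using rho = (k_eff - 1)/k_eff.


rho = (k_eff - 1) / k_eff
rho = (0.9864 - 1) / 0.9864
rho = -0.013788

-0.013788


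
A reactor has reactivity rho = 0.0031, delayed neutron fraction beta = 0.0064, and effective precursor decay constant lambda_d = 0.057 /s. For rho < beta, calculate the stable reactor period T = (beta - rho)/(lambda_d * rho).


T = (beta - rho) / (lambda_d * rho)
T = (0.0064 - 0.0031) / (0.057 * 0.0031)
T = 18.676 s

18.676


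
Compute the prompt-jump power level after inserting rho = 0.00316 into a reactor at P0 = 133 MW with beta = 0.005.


P1/P0 = beta / (beta - rho)
P1/P0 = 0.005 / (0.005 - 0.00316) = 2.717391
P1 = 133 * 2.717391 = 361.41 MW

361.41


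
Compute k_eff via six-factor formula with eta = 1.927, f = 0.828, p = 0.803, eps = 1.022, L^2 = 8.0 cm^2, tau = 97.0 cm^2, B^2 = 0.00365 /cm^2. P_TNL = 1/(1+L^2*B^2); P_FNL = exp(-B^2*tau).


k_inf = eta*f*p*eps = 1.927*0.828*0.803*1.022 = 1.309419
P_TNL = 1/(1 + L^2*B^2) = 1/(1 + 8.0*0.00365) = 0.9716284
P_FNL = exp(-B^2*tau) = exp(-0.00365*97.0) = 0.7018399
k_eff = k_inf * P_TNL * P_FNL = 1.309419 * 0.9716284 * 0.7018399
k_eff = 0.89293

0.89293


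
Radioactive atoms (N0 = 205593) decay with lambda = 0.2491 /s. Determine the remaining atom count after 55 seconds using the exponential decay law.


N = N0 * exp(-lambda * t)
N = 205593 * exp(-0.2491 * 55)
N = 0.23065

0.23065


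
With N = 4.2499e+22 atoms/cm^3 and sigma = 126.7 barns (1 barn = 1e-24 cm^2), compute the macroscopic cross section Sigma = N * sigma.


Sigma = N * sigma_barns * 1e-24
Sigma = 4.2499e+22 * 126.7 * 1e-24
Sigma = 5.3846 /cm

5.3846


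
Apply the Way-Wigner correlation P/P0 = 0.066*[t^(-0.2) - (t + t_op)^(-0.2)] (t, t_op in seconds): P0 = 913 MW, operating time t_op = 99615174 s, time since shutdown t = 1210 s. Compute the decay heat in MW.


P/P0 = 0.066 * [t^(-0.2) - (t + t_op)^(-0.2)]
P/P0 = 0.066 * [1210^(-0.2) - (1210 + 99615174)^(-0.2)]
P/P0 = 0.066 * [0.2417926 - 0.02513818] = 0.01429919
P = 913 * 0.01429919 = 13.055 MW

13.055


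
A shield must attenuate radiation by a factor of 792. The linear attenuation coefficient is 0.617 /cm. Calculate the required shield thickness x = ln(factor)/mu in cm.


x = ln(factor) / mu
x = ln(792) / 0.617
x = 10.818 cm

10.818


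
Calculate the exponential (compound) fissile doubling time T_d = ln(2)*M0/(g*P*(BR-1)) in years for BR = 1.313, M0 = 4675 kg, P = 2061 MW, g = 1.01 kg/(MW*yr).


Breeding gain G = BR - 1 = 1.313 - 1 = 0.313
Fissile production rate = g * P * G = 1.01 * 2061 * 0.313 = 651.54393 kg/yr
T_d = ln(2) * M0 / (g * P * G)
T_d = ln(2) * 4675 / 651.54393 = 4.9735 yr

4.9735


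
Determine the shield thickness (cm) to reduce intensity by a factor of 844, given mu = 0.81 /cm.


x = ln(factor) / mu
x = ln(844) / 0.81
x = 8.3187 cm

8.3187


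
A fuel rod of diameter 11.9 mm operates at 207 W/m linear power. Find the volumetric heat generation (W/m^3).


r = D / 2 / 1000 = 11.9 / 2 / 1000 = 0.00595 m
q''' = q' / (pi * r^2)
q''' = 207 / (pi * 0.00595^2)
q''' = 1.8612e+06 W/m^3

1.8612e+06


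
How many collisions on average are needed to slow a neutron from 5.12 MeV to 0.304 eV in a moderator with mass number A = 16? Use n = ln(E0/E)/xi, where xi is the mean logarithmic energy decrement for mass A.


xi = 1 + (A-1)^2/(2A)*ln((A-1)/(A+1)) = 0.1199467 (for A = 16)
n = ln(E0/E) / xi
n = ln(5.12e6 / 0.304) / 0.1199467
n = ln(1.684211e+07) / 0.1199467 = 138.72

138.72


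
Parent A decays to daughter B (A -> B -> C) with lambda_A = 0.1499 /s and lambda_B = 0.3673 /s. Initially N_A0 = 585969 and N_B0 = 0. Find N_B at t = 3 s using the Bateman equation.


N_B(t) = lambda_A * N_A0 / (lambda_B - lambda_A) * [exp(-lambda_A*t) - exp(-lambda_B*t)]
exp(-0.1499*3) = 0.6378195; exp(-0.3673*3) = 0.3322392
N_B = 0.1499 * 585969 / (0.3673 - 0.1499) * (0.6378195 - 0.3322392)
N_B = 123464

123464


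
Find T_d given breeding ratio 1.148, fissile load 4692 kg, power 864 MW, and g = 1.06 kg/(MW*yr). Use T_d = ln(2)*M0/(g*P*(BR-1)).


Breeding gain G = BR - 1 = 1.148 - 1 = 0.148
Fissile production rate = g * P * G = 1.06 * 864 * 0.148 = 135.54432 kg/yr
T_d = ln(2) * M0 / (g * P * G)
T_d = ln(2) * 4692 / 135.54432 = 23.994 yr

23.994


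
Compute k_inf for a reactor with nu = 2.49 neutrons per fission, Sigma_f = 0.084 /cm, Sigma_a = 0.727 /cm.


k_inf = nu * Sigma_f / Sigma_a
k_inf = 2.49 * 0.084 / 0.727
k_inf = 0.28770

0.28770


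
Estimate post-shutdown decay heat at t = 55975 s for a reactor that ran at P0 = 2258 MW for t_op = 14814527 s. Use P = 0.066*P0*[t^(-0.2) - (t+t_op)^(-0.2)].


P/P0 = 0.066 * [t^(-0.2) - (t + t_op)^(-0.2)]
P/P0 = 0.066 * [55975^(-0.2) - (55975 + 14814527)^(-0.2)]
P/P0 = 0.066 * [0.1123055 - 0.03677349] = 0.004985113
P = 2258 * 0.004985113 = 11.256 MW

11.256


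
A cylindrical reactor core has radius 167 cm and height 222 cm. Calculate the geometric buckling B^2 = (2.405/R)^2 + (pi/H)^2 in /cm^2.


B^2 = (2.405/R)^2 + (pi/H)^2
B^2 = (2.405/167)^2 + (pi/222)^2
B^2 = 4.0765e-04 /cm^2

4.0765e-04


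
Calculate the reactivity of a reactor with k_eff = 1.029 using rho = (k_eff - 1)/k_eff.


rho = (k_eff - 1) / k_eff
rho = (1.029 - 1) / 1.029
rho = 0.028183

0.028183


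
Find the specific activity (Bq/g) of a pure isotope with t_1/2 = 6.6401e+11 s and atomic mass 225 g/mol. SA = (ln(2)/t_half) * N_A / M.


lambda = ln(2) / t_half = ln(2) / 6.6401e+11 = 1.043881e-12 /s
SA = lambda * N_A / M
SA = 1.043881e-12 * 6.022e23 / 225
SA = 2.7939e+09 Bq/g

2.7939e+09


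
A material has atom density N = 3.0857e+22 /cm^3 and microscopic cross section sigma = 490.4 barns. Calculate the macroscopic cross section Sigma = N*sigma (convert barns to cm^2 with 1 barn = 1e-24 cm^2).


Sigma = N * sigma_barns * 1e-24
Sigma = 3.0857e+22 * 490.4 * 1e-24
Sigma = 15.132 /cm

15.132


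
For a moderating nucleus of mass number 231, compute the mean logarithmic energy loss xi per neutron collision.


xi = 1 + (A-1)^2/(2A) * ln((A-1)/(A+1))
xi = 1 + (231-1)^2/(2*231) * ln((231-1)/(231 +1))
xi = 0.0086331

0.0086331


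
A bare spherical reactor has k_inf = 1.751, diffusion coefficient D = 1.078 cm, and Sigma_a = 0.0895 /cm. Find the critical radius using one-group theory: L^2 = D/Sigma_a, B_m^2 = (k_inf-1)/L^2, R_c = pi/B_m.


L^2 = D / Sigma_a = 1.078 / 0.0895 = 12.04469 cm^2
B_m^2 = (k_inf - 1) / L^2 = (1.751 - 1) / 12.04469 = 0.06235113 /cm^2
For a bare sphere: B_g = pi/R, so R_c = pi / sqrt(B_m^2)
R_c = pi / sqrt(0.06235113) = 12.581 cm

12.581


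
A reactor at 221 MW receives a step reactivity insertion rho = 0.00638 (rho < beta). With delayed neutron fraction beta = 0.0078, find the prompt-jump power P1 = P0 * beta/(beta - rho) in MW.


P1/P0 = beta / (beta - rho)
P1/P0 = 0.0078 / (0.0078 - 0.00638) = 5.492958
P1 = 221 * 5.492958 = 1213.9 MW

1213.9


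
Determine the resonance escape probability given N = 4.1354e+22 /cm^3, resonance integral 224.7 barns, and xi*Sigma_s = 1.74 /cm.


p = exp(-N * I * 1e-24 / (xi*Sigma_s))
p = exp(-4.1354e+22 * 224.7 * 1e-24 / 1.74)
p = 0.0047941

0.0047941


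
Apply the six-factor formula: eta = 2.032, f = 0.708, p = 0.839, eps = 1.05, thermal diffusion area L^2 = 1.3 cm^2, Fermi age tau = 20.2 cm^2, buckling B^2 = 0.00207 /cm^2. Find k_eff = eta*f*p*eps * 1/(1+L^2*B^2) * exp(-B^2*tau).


k_inf = eta*f*p*eps = 2.032*0.708*0.839*1.05 = 1.267384
P_TNL = 1/(1 + L^2*B^2) = 1/(1 + 1.3*0.00207) = 0.9973162
P_FNL = exp(-B^2*tau) = exp(-0.00207*20.2) = 0.9590481
k_eff = k_inf * P_TNL * P_FNL = 1.267384 * 0.9973162 * 0.9590481
k_eff = 1.2122

1.2122


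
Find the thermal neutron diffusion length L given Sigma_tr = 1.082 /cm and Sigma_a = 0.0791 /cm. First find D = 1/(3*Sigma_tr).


D = 1 / (3 * Sigma_tr) = 1 / (3 * 1.082) = 0.3080715 cm
L = sqrt(D / Sigma_a)
L = sqrt(0.3080715 / 0.0791)
L = 1.9735 cm

1.9735


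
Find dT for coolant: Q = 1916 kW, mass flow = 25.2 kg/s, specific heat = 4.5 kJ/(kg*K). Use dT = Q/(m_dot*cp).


dT = Q / (m_dot * cp)
dT = 1916 / (25.2 * 4.5)
dT = 16.896 C

16.896


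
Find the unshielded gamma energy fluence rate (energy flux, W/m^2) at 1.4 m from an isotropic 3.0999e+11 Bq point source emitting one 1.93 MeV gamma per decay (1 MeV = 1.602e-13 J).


psi = A * E * 1.602e-13 / (4*pi*r^2)
psi = 3.0999e+11 * 1.93 * 1.602e-13 / (4*pi*1.4^2)
psi = 0.0038914 W/m^2

0.0038914


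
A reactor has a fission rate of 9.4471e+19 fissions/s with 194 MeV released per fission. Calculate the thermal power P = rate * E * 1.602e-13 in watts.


P = fission_rate * E_MeV * 1.602e-13
P = 9.4471e+19 * 194 * 1.602e-13
P = 2.9360e+09 W

2.9360e+09


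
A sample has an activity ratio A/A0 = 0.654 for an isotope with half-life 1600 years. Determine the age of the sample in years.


lambda = ln(2) / t_half = ln(2) / 1600 = 4.332170e-04 /yr
t = -ln(A/A0) / lambda
t = -ln(0.654) / 4.332170e-04
t = 980.22 yr

980.22


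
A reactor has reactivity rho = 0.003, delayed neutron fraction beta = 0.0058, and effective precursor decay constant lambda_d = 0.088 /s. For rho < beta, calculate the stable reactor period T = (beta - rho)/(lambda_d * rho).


T = (beta - rho) / (lambda_d * rho)
T = (0.0058 - 0.003) / (0.088 * 0.003)
T = 10.606 s

10.606


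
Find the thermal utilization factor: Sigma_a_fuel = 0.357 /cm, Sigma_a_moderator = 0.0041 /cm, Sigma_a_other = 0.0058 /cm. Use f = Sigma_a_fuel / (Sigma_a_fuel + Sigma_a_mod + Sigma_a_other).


f = Sigma_a_fuel / (Sigma_a_fuel + Sigma_a_mod + Sigma_a_other)
f = 0.357 / (0.357 + 0.0041 + 0.0058)
f = 0.97302

0.97302


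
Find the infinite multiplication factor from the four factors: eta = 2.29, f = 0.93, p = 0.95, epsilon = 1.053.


k_inf = eta * f * p * epsilon
k_inf = 2.29 * 0.93 * 0.95 * 1.053
k_inf = 2.1304

2.1304


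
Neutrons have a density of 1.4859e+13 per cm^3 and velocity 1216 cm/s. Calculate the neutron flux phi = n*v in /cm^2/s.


phi = n * v
phi = 1.4859e+13 * 1216
phi = 1.8069e+16 /cm^2/s

1.8069e+16


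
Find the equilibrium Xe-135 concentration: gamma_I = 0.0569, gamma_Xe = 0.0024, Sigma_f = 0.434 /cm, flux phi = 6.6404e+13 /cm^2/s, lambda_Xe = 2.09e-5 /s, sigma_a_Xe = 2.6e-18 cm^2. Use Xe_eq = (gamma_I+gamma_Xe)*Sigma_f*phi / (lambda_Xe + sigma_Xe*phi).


Xe_eq = (gamma_I + gamma_Xe) * Sigma_f * phi / (lambda_Xe + sigma_Xe * phi)
Numerator = (0.0569 + 0.0024) * 0.434 * 6.6404e+13 = 1.708987e+12
Denominator = 2.09e-5 + 2.6e-18 * 6.6404e+13 = 1.935504e-04
Xe_eq = 1.708987e+12 / 1.935504e-04 = 8.8297e+15 /cm^3

8.8297e+15


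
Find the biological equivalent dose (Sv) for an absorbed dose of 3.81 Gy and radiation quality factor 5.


H = D * Q
H = 3.81 * 5
H = 19.050 Sv

19.050


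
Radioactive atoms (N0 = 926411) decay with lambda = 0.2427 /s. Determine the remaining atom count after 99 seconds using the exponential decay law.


N = N0 * exp(-lambda * t)
N = 926411 * exp(-0.2427 * 99)
N = 3.4031e-05

3.4031e-05


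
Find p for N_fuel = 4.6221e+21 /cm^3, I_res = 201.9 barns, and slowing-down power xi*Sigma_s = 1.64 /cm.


p = exp(-N * I * 1e-24 / (xi*Sigma_s))
p = exp(-4.6221e+21 * 201.9 * 1e-24 / 1.64)
p = 0.56608

0.56608


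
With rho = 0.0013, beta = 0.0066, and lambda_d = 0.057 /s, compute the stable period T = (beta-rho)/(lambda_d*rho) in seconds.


T = (beta - rho) / (lambda_d * rho)
T = (0.0066 - 0.0013) / (0.057 * 0.0013)
T = 71.525 s

71.525


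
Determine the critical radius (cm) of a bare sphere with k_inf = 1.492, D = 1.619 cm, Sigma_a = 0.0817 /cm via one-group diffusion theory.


L^2 = D / Sigma_a = 1.619 / 0.0817 = 19.81640 cm^2
B_m^2 = (k_inf - 1) / L^2 = (1.492 - 1) / 19.81640 = 0.02482792 /cm^2
For a bare sphere: B_g = pi/R, so R_c = pi / sqrt(B_m^2)
R_c = pi / sqrt(0.02482792) = 19.938 cm

19.938


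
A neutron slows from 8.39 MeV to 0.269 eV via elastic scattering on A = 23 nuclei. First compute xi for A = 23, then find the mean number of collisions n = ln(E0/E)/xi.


xi = 1 + (A-1)^2/(2A)*ln((A-1)/(A+1)) = 0.08448899 (for A = 23)
n = ln(E0/E) / xi
n = ln(8.39e6 / 0.269) / 0.08448899
n = ln(3.118959e+07) / 0.08448899 = 204.23

204.23


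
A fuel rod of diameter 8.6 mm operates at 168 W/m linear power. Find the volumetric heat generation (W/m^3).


r = D / 2 / 1000 = 8.6 / 2 / 1000 = 0.0043 m
q''' = q' / (pi * r^2)
q''' = 168 / (pi * 0.0043^2)
q''' = 2.8922e+06 W/m^3

2.8922e+06


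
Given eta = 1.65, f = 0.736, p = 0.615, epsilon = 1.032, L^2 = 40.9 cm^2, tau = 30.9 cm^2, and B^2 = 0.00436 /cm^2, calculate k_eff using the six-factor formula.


k_inf = eta*f*p*eps = 1.65*0.736*0.615*1.032 = 0.7707554
P_TNL = 1/(1 + L^2*B^2) = 1/(1 + 40.9*0.00436) = 0.8486630
P_FNL = exp(-B^2*tau) = exp(-0.00436*30.9) = 0.8739571
k_eff = k_inf * P_TNL * P_FNL = 0.7707554 * 0.8486630 * 0.8739571
k_eff = 0.57167

0.57167


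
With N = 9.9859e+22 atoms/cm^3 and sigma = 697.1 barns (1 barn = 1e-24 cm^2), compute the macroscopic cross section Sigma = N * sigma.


Sigma = N * sigma_barns * 1e-24
Sigma = 9.9859e+22 * 697.1 * 1e-24
Sigma = 69.612 /cm

69.612


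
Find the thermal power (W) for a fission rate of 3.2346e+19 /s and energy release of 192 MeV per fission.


P = fission_rate * E_MeV * 1.602e-13
P = 3.2346e+19 * 192 * 1.602e-13
P = 9.9491e+08 W

9.9491e+08


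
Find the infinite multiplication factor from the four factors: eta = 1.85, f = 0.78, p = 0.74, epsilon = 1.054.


k_inf = eta * f * p * epsilon
k_inf = 1.85 * 0.78 * 0.74 * 1.054
k_inf = 1.1255

1.1255


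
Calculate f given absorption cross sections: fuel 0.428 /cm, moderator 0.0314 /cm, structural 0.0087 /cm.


f = Sigma_a_fuel / (Sigma_a_fuel + Sigma_a_mod + Sigma_a_other)
f = 0.428 / (0.428 + 0.0314 + 0.0087)
f = 0.91433

0.91433


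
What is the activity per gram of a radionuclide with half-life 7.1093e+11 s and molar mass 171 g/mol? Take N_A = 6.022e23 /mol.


lambda = ln(2) / t_half = ln(2) / 7.1093e+11 = 9.749865e-13 /s
SA = lambda * N_A / M
SA = 9.749865e-13 * 6.022e23 / 171
SA = 3.4335e+09 Bq/g

3.4335e+09


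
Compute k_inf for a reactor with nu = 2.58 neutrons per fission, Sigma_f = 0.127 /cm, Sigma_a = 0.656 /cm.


k_inf = nu * Sigma_f / Sigma_a
k_inf = 2.58 * 0.127 / 0.656
k_inf = 0.49948

0.49948


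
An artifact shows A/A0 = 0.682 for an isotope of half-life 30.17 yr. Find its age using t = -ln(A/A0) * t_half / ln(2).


lambda = ln(2) / t_half = ln(2) / 30.17 = 0.02297472 /yr
t = -ln(A/A0) / lambda
t = -ln(0.682) / 0.02297472
t = 16.659 yr

16.659


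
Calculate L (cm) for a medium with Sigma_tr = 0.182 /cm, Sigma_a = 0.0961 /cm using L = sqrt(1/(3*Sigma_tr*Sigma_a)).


D = 1 / (3 * Sigma_tr) = 1 / (3 * 0.182) = 1.831502 cm
L = sqrt(D / Sigma_a)
L = sqrt(1.831502 / 0.0961)
L = 4.3656 cm

4.3656


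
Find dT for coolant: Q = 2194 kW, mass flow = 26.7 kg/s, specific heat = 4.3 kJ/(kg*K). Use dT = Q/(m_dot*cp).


dT = Q / (m_dot * cp)
dT = 2194 / (26.7 * 4.3)
dT = 19.110 C

19.110


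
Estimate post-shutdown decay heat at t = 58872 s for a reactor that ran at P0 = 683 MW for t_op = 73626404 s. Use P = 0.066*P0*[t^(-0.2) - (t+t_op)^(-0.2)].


P/P0 = 0.066 * [t^(-0.2) - (t + t_op)^(-0.2)]
P/P0 = 0.066 * [58872^(-0.2) - (58872 + 73626404)^(-0.2)]
P/P0 = 0.066 * [0.1111778 - 0.02670077] = 0.005575484
P = 683 * 0.005575484 = 3.8081 MW

3.8081


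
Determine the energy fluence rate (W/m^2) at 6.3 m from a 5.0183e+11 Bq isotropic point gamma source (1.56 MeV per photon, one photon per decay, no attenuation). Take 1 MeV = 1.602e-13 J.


psi = A * E * 1.602e-13 / (4*pi*r^2)
psi = 5.0183e+11 * 1.56 * 1.602e-13 / (4*pi*6.3^2)
psi = 2.5145e-04 W/m^2

2.5145e-04


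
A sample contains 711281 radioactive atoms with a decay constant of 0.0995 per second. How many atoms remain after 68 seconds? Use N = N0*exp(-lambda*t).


N = N0 * exp(-lambda * t)
N = 711281 * exp(-0.0995 * 68)
N = 819.61

819.61


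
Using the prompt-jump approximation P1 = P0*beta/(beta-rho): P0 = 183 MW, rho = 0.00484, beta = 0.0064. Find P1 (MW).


P1/P0 = beta / (beta - rho)
P1/P0 = 0.0064 / (0.0064 - 0.00484) = 4.102564
P1 = 183 * 4.102564 = 750.77 MW

750.77


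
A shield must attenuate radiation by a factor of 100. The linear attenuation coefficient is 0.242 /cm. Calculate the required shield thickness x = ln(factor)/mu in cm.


x = ln(factor) / mu
x = ln(100) / 0.242
x = 19.030 cm

19.030


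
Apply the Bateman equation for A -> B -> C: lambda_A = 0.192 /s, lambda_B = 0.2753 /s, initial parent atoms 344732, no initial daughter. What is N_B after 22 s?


N_B(t) = lambda_A * N_A0 / (lambda_B - lambda_A) * [exp(-lambda_A*t) - exp(-lambda_B*t)]
exp(-0.192*22) = 0.01463997; exp(-0.2753*22) = 0.002342351
N_B = 0.192 * 344732 / (0.2753 - 0.192) * (0.01463997 - 0.002342351)
N_B = 9771.4

9771.4


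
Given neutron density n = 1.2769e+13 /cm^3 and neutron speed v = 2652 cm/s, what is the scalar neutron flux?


phi = n * v
phi = 1.2769e+13 * 2652
phi = 3.3863e+16 /cm^2/s

3.3863e+16


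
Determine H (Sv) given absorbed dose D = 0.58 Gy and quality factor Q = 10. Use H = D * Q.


H = D * Q
H = 0.58 * 10
H = 5.8000 Sv

5.8000


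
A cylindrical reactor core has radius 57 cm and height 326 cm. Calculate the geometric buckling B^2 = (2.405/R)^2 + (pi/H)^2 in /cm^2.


B^2 = (2.405/R)^2 + (pi/H)^2
B^2 = (2.405/57)^2 + (pi/326)^2
B^2 = 0.0018731 /cm^2

0.0018731


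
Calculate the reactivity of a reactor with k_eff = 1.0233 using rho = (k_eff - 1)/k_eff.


rho = (k_eff - 1) / k_eff
rho = (1.0233 - 1) / 1.0233
rho = 0.022769

0.022769


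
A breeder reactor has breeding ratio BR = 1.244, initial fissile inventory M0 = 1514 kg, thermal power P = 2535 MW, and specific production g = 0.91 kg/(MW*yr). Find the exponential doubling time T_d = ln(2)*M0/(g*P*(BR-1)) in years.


Breeding gain G = BR - 1 = 1.244 - 1 = 0.244
Fissile production rate = g * P * G = 0.91 * 2535 * 0.244 = 562.8714 kg/yr
T_d = ln(2) * M0 / (g * P * G)
T_d = ln(2) * 1514 / 562.8714 = 1.8644 yr

1.8644


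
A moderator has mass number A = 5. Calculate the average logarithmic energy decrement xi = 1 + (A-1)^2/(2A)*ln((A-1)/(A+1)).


xi = 1 + (A-1)^2/(2A) * ln((A-1)/(A+1))
xi = 1 + (5-1)^2/(2*5) * ln((5-1)/(5 +1))
xi = 0.35126

0.35126


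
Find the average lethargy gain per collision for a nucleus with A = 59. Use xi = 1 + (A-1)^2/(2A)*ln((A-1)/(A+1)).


xi = 1 + (A-1)^2/(2A) * ln((A-1)/(A+1))
xi = 1 + (59-1)^2/(2*59) * ln((59-1)/(59 +1))
xi = 0.033518

0.033518


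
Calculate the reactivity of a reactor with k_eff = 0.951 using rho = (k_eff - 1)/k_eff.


rho = (k_eff - 1) / k_eff
rho = (0.951 - 1) / 0.951
rho = -0.051525

-0.051525


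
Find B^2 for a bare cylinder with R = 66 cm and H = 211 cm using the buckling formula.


B^2 = (2.405/R)^2 + (pi/H)^2
B^2 = (2.405/66)^2 + (pi/211)^2
B^2 = 0.0015495 /cm^2

0.0015495


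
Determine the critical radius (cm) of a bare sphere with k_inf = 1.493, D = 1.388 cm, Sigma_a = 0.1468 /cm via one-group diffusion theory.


L^2 = D / Sigma_a = 1.388 / 0.1468 = 9.455041 cm^2
B_m^2 = (k_inf - 1) / L^2 = (1.493 - 1) / 9.455041 = 0.05214150 /cm^2
For a bare sphere: B_g = pi/R, so R_c = pi / sqrt(B_m^2)
R_c = pi / sqrt(0.05214150) = 13.758 cm

13.758


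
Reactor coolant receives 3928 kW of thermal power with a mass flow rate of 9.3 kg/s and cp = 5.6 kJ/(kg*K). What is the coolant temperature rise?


dT = Q / (m_dot * cp)
dT = 3928 / (9.3 * 5.6)
dT = 75.422 C

75.422


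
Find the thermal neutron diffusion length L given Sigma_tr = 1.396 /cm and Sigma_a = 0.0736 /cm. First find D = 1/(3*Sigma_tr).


D = 1 / (3 * Sigma_tr) = 1 / (3 * 1.396) = 0.2387775 cm
L = sqrt(D / Sigma_a)
L = sqrt(0.2387775 / 0.0736)
L = 1.8012 cm

1.8012


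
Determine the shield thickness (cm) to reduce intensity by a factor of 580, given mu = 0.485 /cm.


x = ln(factor) / mu
x = ln(580) / 0.485
x = 13.120 cm

13.120


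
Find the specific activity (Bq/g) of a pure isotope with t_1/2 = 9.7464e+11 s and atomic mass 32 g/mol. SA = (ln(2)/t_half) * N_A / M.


lambda = ln(2) / t_half = ln(2) / 9.7464e+11 = 7.111828e-13 /s
SA = lambda * N_A / M
SA = 7.111828e-13 * 6.022e23 / 32
SA = 1.3384e+10 Bq/g

1.3384e+10


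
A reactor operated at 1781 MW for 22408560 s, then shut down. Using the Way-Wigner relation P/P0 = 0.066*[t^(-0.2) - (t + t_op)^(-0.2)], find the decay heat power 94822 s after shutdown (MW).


P/P0 = 0.066 * [t^(-0.2) - (t + t_op)^(-0.2)]
P/P0 = 0.066 * [94822^(-0.2) - (94822 + 22408560)^(-0.2)]
P/P0 = 0.066 * [0.1010690 - 0.03384936] = 0.004436496
P = 1781 * 0.004436496 = 7.9014 MW

7.9014


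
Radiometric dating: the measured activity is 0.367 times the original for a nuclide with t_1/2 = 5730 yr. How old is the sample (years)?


lambda = ln(2) / t_half = ln(2) / 5730 = 1.209681e-04 /yr
t = -ln(A/A0) / lambda
t = -ln(0.367) / 1.209681e-04
t = 8286.4 yr

8286.4


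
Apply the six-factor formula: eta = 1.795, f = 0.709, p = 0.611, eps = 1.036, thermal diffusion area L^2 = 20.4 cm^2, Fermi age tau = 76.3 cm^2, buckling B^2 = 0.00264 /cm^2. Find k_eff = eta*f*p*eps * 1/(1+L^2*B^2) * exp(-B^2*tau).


k_inf = eta*f*p*eps = 1.795*0.709*0.611*1.036 = 0.8055855
P_TNL = 1/(1 + L^2*B^2) = 1/(1 + 20.4*0.00264) = 0.9488962
P_FNL = exp(-B^2*tau) = exp(-0.00264*76.3) = 0.8175592
k_eff = k_inf * P_TNL * P_FNL = 0.8055855 * 0.9488962 * 0.8175592
k_eff = 0.62496

0.62496


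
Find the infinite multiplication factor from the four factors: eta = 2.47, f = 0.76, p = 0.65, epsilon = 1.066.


k_inf = eta * f * p * epsilon
k_inf = 2.47 * 0.76 * 0.65 * 1.066
k_inf = 1.3007

1.3007


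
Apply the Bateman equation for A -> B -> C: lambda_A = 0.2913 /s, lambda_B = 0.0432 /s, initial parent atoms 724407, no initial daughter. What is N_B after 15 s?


N_B(t) = lambda_A * N_A0 / (lambda_B - lambda_A) * [exp(-lambda_A*t) - exp(-lambda_B*t)]
exp(-0.2913*15) = 0.01265757; exp(-0.0432*15) = 0.5230909
N_B = 0.2913 * 724407 / (0.0432 - 0.2913) * (0.01265757 - 0.5230909)
N_B = 434146

434146


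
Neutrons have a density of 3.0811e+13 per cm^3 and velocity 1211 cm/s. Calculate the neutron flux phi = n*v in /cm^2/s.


phi = n * v
phi = 3.0811e+13 * 1211
phi = 3.7312e+16 /cm^2/s

3.7312e+16


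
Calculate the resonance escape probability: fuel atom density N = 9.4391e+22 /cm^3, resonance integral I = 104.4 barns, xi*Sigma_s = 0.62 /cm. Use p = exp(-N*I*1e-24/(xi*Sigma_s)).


p = exp(-N * I * 1e-24 / (xi*Sigma_s))
p = exp(-9.4391e+22 * 104.4 * 1e-24 / 0.62)
p = 1.2509e-07

1.2509e-07


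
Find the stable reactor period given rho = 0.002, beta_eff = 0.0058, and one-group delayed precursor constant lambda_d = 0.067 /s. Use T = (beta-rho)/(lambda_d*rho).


T = (beta - rho) / (lambda_d * rho)
T = (0.0058 - 0.002) / (0.067 * 0.002)
T = 28.358 s

28.358


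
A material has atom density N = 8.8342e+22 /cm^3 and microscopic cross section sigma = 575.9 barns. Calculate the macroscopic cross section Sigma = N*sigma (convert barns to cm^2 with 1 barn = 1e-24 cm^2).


Sigma = N * sigma_barns * 1e-24
Sigma = 8.8342e+22 * 575.9 * 1e-24
Sigma = 50.876 /cm

50.876


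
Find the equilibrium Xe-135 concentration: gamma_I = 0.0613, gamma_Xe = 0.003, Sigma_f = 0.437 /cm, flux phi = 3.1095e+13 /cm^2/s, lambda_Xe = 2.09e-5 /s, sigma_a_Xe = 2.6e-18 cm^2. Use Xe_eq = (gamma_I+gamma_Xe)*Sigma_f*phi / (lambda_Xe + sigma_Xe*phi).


Xe_eq = (gamma_I + gamma_Xe) * Sigma_f * phi / (lambda_Xe + sigma_Xe * phi)
Numerator = (0.0613 + 0.003) * 0.437 * 3.1095e+13 = 8.737415e+11
Denominator = 2.09e-5 + 2.6e-18 * 3.1095e+13 = 1.017470e-04
Xe_eq = 8.737415e+11 / 1.017470e-04 = 8.5874e+15 /cm^3

8.5874e+15


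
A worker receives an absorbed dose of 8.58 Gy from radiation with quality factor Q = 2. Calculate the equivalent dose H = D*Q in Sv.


H = D * Q
H = 8.58 * 2
H = 17.160 Sv

17.160


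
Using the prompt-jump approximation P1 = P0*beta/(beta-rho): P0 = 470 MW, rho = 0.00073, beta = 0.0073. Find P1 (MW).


P1/P0 = beta / (beta - rho)
P1/P0 = 0.0073 / (0.0073 - 0.00073) = 1.111111
P1 = 470 * 1.111111 = 522.22 MW

522.22


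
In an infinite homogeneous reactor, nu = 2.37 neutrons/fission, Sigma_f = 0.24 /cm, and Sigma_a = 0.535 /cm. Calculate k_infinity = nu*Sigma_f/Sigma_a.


k_inf = nu * Sigma_f / Sigma_a
k_inf = 2.37 * 0.24 / 0.535
k_inf = 1.0632

1.0632


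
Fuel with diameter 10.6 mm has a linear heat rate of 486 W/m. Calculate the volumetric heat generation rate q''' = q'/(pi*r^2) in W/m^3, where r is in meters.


r = D / 2 / 1000 = 10.6 / 2 / 1000 = 0.0053 m
q''' = q' / (pi * r^2)
q''' = 486 / (pi * 0.0053^2)
q''' = 5.5072e+06 W/m^3

5.5072e+06


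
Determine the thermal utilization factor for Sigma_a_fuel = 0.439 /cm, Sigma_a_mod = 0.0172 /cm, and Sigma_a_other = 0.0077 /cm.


f = Sigma_a_fuel / (Sigma_a_fuel + Sigma_a_mod + Sigma_a_other)
f = 0.439 / (0.439 + 0.0172 + 0.0077)
f = 0.94632

0.94632


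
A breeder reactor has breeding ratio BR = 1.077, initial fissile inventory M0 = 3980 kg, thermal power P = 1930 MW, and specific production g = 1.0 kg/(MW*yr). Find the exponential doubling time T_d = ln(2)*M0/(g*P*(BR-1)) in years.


Breeding gain G = BR - 1 = 1.077 - 1 = 0.077
Fissile production rate = g * P * G = 1.0 * 1930 * 0.077 = 148.61 kg/yr
T_d = ln(2) * M0 / (g * P * G)
T_d = ln(2) * 3980 / 148.61 = 18.564 yr

18.564


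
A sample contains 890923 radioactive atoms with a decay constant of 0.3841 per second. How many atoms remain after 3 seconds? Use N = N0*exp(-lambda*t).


N = N0 * exp(-lambda * t)
N = 890923 * exp(-0.3841 * 3)
N = 281451

281451


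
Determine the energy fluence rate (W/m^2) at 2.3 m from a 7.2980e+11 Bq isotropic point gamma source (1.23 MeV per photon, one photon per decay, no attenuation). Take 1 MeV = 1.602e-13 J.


psi = A * E * 1.602e-13 / (4*pi*r^2)
psi = 7.2980e+11 * 1.23 * 1.602e-13 / (4*pi*2.3^2)
psi = 0.0021632 W/m^2

0.0021632


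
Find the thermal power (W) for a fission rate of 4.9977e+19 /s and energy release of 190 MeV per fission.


P = fission_rate * E_MeV * 1.602e-13
P = 4.9977e+19 * 190 * 1.602e-13
P = 1.5212e+09 W

1.5212e+09


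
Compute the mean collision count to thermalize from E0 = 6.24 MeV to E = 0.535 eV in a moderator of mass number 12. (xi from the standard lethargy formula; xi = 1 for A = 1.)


xi = 1 + (A-1)^2/(2A)*ln((A-1)/(A+1)) = 0.1577690 (for A = 12)
n = ln(E0/E) / xi
n = ln(6.24e6 / 0.535) / 0.1577690
n = ln(1.166355e+07) / 0.1577690 = 103.14

103.14


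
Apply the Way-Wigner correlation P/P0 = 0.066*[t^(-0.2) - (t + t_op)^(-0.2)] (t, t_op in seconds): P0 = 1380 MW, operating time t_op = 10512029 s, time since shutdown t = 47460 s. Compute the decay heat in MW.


P/P0 = 0.066 * [t^(-0.2) - (t + t_op)^(-0.2)]
P/P0 = 0.066 * [47460^(-0.2) - (47460 + 10512029)^(-0.2)]
P/P0 = 0.066 * [0.1160739 - 0.03937961] = 0.005061823
P = 1380 * 0.005061823 = 6.9853 MW

6.9853


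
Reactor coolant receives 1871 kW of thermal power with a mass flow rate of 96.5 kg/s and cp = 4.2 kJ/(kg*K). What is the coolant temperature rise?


dT = Q / (m_dot * cp)
dT = 1871 / (96.5 * 4.2)
dT = 4.6163 C

4.6163


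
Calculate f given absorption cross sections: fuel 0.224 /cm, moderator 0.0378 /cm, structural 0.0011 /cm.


f = Sigma_a_fuel / (Sigma_a_fuel + Sigma_a_mod + Sigma_a_other)
f = 0.224 / (0.224 + 0.0378 + 0.0011)
f = 0.85203

0.85203


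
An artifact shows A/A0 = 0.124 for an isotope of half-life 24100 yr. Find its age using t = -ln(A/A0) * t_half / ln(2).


lambda = ln(2) / t_half = ln(2) / 24100 = 2.876129e-05 /yr
t = -ln(A/A0) / lambda
t = -ln(0.124) / 2.876129e-05
t = 72579 yr

72579


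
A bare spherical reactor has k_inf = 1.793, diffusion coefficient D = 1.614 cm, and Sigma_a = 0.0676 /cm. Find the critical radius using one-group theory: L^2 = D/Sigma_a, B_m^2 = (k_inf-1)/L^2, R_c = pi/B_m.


L^2 = D / Sigma_a = 1.614 / 0.0676 = 23.87574 cm^2
B_m^2 = (k_inf - 1) / L^2 = (1.793 - 1) / 23.87574 = 0.03321363 /cm^2
For a bare sphere: B_g = pi/R, so R_c = pi / sqrt(B_m^2)
R_c = pi / sqrt(0.03321363) = 17.238 cm

17.238


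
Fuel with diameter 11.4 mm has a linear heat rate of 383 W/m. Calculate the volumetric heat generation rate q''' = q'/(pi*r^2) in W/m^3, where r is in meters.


r = D / 2 / 1000 = 11.4 / 2 / 1000 = 0.0057 m
q''' = q' / (pi * r^2)
q''' = 383 / (pi * 0.0057^2)
q''' = 3.7523e+06 W/m^3

3.7523e+06


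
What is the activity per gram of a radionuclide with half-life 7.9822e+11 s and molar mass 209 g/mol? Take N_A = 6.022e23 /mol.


lambda = ln(2) / t_half = ln(2) / 7.9822e+11 = 8.683661e-13 /s
SA = lambda * N_A / M
SA = 8.683661e-13 * 6.022e23 / 209
SA = 2.5021e+09 Bq/g

2.5021e+09


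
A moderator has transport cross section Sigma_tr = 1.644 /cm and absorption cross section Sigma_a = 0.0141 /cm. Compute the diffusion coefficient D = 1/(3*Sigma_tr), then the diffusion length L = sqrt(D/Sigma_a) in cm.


D = 1 / (3 * Sigma_tr) = 1 / (3 * 1.644) = 0.2027575 cm
L = sqrt(D / Sigma_a)
L = sqrt(0.2027575 / 0.0141)
L = 3.7921 cm

3.7921


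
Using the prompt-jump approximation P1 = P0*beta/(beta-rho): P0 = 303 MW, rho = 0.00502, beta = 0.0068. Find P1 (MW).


P1/P0 = beta / (beta - rho)
P1/P0 = 0.0068 / (0.0068 - 0.00502) = 3.820225
P1 = 303 * 3.820225 = 1157.5 MW

1157.5


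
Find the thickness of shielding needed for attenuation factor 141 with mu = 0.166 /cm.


x = ln(factor) / mu
x = ln(141) / 0.166
x = 29.812 cm

29.812


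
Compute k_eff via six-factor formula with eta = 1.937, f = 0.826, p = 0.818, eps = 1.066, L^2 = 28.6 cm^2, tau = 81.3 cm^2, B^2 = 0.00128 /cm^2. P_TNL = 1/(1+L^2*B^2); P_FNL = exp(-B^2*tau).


k_inf = eta*f*p*eps = 1.937*0.826*0.818*1.066 = 1.395148
P_TNL = 1/(1 + L^2*B^2) = 1/(1 + 28.6*0.00128) = 0.9646848
P_FNL = exp(-B^2*tau) = exp(-0.00128*81.3) = 0.9011676
k_eff = k_inf * P_TNL * P_FNL = 1.395148 * 0.9646848 * 0.9011676
k_eff = 1.2129

1.2129


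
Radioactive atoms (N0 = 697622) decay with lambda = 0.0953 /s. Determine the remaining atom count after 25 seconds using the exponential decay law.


N = N0 * exp(-lambda * t)
N = 697622 * exp(-0.0953 * 25)
N = 64404

64404


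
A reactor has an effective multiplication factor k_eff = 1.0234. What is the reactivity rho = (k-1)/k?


rho = (k_eff - 1) / k_eff
rho = (1.0234 - 1) / 1.0234
rho = 0.022865

0.022865


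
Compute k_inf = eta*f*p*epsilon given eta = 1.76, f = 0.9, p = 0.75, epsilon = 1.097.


k_inf = eta * f * p * epsilon
k_inf = 1.76 * 0.9 * 0.75 * 1.097
k_inf = 1.3032

1.3032


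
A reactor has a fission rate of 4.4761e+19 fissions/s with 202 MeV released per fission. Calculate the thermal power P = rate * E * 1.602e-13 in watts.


P = fission_rate * E_MeV * 1.602e-13
P = 4.4761e+19 * 202 * 1.602e-13
P = 1.4485e+09 W

1.4485e+09


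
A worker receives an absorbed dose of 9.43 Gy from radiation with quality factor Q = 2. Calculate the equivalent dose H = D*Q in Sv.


H = D * Q
H = 9.43 * 2
H = 18.860 Sv

18.860


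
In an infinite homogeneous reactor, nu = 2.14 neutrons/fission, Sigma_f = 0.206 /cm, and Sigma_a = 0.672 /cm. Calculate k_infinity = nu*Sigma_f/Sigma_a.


k_inf = nu * Sigma_f / Sigma_a
k_inf = 2.14 * 0.206 / 0.672
k_inf = 0.65601

0.65601


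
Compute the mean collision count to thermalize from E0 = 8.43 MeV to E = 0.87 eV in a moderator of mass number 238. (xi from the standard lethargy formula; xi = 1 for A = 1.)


xi = 1 + (A-1)^2/(2A)*ln((A-1)/(A+1)) = 0.008379872 (for A = 238)
n = ln(E0/E) / xi
n = ln(8.43e6 / 0.87) / 0.008379872
n = ln(9.689655e+06) / 0.008379872 = 1919.7

1919.7


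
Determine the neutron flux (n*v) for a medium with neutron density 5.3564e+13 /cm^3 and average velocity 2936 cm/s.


phi = n * v
phi = 5.3564e+13 * 2936
phi = 1.5726e+17 /cm^2/s

1.5726e+17


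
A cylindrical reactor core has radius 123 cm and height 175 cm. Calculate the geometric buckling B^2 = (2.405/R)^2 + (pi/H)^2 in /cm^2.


B^2 = (2.405/R)^2 + (pi/H)^2
B^2 = (2.405/123)^2 + (pi/175)^2
B^2 = 7.0459e-04 /cm^2

7.0459e-04


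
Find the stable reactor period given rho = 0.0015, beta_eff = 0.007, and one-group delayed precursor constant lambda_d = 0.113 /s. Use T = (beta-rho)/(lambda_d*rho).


T = (beta - rho) / (lambda_d * rho)
T = (0.007 - 0.0015) / (0.113 * 0.0015)
T = 32.448 s

32.448


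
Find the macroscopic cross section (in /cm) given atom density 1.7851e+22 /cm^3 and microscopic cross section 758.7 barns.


Sigma = N * sigma_barns * 1e-24
Sigma = 1.7851e+22 * 758.7 * 1e-24
Sigma = 13.544 /cm

13.544


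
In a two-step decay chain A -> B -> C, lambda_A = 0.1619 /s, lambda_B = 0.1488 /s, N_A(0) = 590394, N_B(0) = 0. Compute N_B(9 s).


N_B(t) = lambda_A * N_A0 / (lambda_B - lambda_A) * [exp(-lambda_A*t) - exp(-lambda_B*t)]
exp(-0.1619*9) = 0.2329107; exp(-0.1488*9) = 0.2620552
N_B = 0.1619 * 590394 / (0.1488 - 0.1619) * (0.2329107 - 0.2620552)
N_B = 212654

212654


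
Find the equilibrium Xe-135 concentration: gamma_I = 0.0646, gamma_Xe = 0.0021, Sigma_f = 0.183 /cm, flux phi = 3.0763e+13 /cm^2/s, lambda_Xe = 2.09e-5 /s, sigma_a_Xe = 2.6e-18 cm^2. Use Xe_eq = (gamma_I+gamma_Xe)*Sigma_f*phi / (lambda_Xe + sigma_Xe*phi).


Xe_eq = (gamma_I + gamma_Xe) * Sigma_f * phi / (lambda_Xe + sigma_Xe * phi)
Numerator = (0.0646 + 0.0021) * 0.183 * 3.0763e+13 = 3.754963e+11
Denominator = 2.09e-5 + 2.6e-18 * 3.0763e+13 = 1.008838e-04
Xe_eq = 3.754963e+11 / 1.008838e-04 = 3.7221e+15 /cm^3

3.7221e+15


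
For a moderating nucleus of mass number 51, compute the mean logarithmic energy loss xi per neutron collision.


xi = 1 + (A-1)^2/(2A) * ln((A-1)/(A+1))
xi = 1 + (51-1)^2/(2*51) * ln((51-1)/(51 +1))
xi = 0.038708

0.038708


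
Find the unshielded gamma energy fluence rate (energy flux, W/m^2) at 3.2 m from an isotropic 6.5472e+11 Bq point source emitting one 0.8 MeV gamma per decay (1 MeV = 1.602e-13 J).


psi = A * E * 1.602e-13 / (4*pi*r^2)
psi = 6.5472e+11 * 0.8 * 1.602e-13 / (4*pi*3.2^2)
psi = 6.5208e-04 W/m^2

6.5208e-04


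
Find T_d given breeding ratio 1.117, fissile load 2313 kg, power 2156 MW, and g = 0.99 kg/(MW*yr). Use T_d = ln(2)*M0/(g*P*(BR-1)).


Breeding gain G = BR - 1 = 1.117 - 1 = 0.117
Fissile production rate = g * P * G = 0.99 * 2156 * 0.117 = 249.72948 kg/yr
T_d = ln(2) * M0 / (g * P * G)
T_d = ln(2) * 2313 / 249.72948 = 6.4199 yr

6.4199


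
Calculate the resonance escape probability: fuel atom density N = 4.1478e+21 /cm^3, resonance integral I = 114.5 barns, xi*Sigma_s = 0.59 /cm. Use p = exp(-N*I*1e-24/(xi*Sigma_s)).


p = exp(-N * I * 1e-24 / (xi*Sigma_s))
p = exp(-4.1478e+21 * 114.5 * 1e-24 / 0.59)
p = 0.44711

0.44711
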